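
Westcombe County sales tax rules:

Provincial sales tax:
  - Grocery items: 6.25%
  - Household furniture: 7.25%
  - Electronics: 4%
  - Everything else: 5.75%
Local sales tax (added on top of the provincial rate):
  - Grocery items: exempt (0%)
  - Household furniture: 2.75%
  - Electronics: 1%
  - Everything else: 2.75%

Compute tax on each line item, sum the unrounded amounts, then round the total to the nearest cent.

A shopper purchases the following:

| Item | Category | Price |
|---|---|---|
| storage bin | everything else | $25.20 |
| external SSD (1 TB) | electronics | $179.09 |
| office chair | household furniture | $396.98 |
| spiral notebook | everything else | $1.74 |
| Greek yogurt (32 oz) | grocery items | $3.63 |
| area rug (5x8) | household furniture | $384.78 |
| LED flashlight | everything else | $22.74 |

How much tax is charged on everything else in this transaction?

Storage bin $25.20: everything else → 5.75% + 2.75% local = 8.5% → $2.142
Spiral notebook $1.74: everything else → 5.75% + 2.75% local = 8.5% → $0.1479
LED flashlight $22.74: everything else → 5.75% + 2.75% local = 8.5% → $1.9329
Tax on everything else: unrounded sum = $4.2228 → $4.22

$4.22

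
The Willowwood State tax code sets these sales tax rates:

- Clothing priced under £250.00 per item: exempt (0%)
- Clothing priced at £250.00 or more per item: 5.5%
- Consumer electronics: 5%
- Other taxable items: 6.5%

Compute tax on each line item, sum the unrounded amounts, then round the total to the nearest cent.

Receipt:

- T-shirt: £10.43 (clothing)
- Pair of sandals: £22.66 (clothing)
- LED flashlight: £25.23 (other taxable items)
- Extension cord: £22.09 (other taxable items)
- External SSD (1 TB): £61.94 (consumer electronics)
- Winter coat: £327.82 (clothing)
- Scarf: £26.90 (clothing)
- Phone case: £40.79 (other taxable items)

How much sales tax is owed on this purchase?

T-shirt £10.43: clothing, under £250.00 → 0% → £0.00
Pair of sandals £22.66: clothing, under £250.00 → 0% → £0.00
LED flashlight £25.23: other taxable items → 6.5% → £1.63995
Extension cord £22.09: other taxable items → 6.5% → £1.43585
External SSD (1 TB) £61.94: consumer electronics → 5% → £3.097
Winter coat £327.82: clothing, £250.00 or more → 5.5% → £18.0301
Scarf £26.90: clothing, under £250.00 → 0% → £0.00
Phone case £40.79: other taxable items → 6.5% → £2.65135
Unrounded tax sum = £26.85425 → £26.85

£26.85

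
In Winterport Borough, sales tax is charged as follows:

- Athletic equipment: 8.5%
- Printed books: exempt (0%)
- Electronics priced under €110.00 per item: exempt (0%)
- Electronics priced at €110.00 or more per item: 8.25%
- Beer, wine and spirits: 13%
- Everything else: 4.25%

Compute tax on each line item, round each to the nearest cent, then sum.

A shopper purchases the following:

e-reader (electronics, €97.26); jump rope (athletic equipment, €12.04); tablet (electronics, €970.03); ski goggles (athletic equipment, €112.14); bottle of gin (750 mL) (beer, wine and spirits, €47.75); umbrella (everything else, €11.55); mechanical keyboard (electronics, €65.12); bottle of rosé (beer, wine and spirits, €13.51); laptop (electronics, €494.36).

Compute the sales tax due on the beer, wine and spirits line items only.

Bottle of gin (750 mL) €47.75: beer, wine and spirits → 13% → €6.21
Bottle of rosé €13.51: beer, wine and spirits → 13% → €1.76
Tax on beer, wine and spirits = €6.21 + €1.76 = €7.97

€7.97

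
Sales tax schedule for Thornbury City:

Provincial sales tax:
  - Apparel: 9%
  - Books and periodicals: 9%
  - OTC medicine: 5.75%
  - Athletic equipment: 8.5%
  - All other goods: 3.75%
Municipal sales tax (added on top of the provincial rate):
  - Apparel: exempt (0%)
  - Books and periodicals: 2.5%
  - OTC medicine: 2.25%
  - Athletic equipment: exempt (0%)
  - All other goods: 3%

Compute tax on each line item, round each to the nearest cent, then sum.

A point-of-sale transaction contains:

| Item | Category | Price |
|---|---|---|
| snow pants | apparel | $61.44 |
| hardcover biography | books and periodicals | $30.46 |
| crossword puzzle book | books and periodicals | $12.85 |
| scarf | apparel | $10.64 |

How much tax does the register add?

Snow pants $61.44: apparel → 9% + 0% municipal = 9% → $5.53
Hardcover biography $30.46: books and periodicals → 9% + 2.5% municipal = 11.5% → $3.50
Crossword puzzle book $12.85: books and periodicals → 9% + 2.5% municipal = 11.5% → $1.48
Scarf $10.64: apparel → 9% + 0% municipal = 9% → $0.96
Total tax = $5.53 + $3.50 + $1.48 + $0.96 = $11.47

$11.47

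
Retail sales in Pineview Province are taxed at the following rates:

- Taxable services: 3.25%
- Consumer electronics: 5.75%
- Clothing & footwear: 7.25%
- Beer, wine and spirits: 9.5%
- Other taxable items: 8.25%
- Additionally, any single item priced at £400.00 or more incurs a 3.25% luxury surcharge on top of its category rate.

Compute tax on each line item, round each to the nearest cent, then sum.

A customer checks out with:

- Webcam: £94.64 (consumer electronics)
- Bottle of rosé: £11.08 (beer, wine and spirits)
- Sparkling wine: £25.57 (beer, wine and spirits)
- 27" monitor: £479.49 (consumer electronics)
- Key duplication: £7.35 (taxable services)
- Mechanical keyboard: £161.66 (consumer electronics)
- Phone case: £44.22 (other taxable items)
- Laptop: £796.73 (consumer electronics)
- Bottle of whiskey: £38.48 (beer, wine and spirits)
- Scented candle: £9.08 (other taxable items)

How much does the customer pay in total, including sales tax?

Webcam £94.64: consumer electronics → 5.75% → £5.44
Bottle of rosé £11.08: beer, wine and spirits → 9.5% → £1.05
Sparkling wine £25.57: beer, wine and spirits → 9.5% → £2.43
27" monitor £479.49: consumer electronics → 5.75% + 3.25% surcharge = 9% → £43.15
Key duplication £7.35: taxable services → 3.25% → £0.24
Mechanical keyboard £161.66: consumer electronics → 5.75% → £9.30
Phone case £44.22: other taxable items → 8.25% → £3.65
Laptop £796.73: consumer electronics → 5.75% + 3.25% surcharge = 9% → £71.71
Bottle of whiskey £38.48: beer, wine and spirits → 9.5% → £3.66
Scented candle £9.08: other taxable items → 8.25% → £0.75
Subtotal = £1668.30; tax = £141.38; total due = £1809.68

£1809.68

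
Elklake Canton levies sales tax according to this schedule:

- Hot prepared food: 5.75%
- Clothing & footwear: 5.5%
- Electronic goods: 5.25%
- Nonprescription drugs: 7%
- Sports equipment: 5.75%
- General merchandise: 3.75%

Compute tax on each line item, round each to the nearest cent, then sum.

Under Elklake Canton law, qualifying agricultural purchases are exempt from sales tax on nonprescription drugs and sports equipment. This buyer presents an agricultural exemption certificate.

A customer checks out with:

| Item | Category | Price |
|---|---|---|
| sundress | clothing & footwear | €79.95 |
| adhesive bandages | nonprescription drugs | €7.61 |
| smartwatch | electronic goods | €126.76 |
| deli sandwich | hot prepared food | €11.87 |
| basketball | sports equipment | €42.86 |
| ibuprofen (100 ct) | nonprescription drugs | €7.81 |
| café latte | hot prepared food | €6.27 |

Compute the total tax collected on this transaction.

Sundress €79.95: clothing & footwear → 5.5% → €4.40
Adhesive bandages €7.61: nonprescription drugs, buyer-exempt → 0% → €0.00
Smartwatch €126.76: electronic goods → 5.25% → €6.65
Deli sandwich €11.87: hot prepared food → 5.75% → €0.68
Basketball €42.86: sports equipment, buyer-exempt → 0% → €0.00
Ibuprofen (100 ct) €7.81: nonprescription drugs, buyer-exempt → 0% → €0.00
Café latte €6.27: hot prepared food → 5.75% → €0.36
Total tax = €4.40 + €6.65 + €0.68 + €0.36 = €12.09

€12.09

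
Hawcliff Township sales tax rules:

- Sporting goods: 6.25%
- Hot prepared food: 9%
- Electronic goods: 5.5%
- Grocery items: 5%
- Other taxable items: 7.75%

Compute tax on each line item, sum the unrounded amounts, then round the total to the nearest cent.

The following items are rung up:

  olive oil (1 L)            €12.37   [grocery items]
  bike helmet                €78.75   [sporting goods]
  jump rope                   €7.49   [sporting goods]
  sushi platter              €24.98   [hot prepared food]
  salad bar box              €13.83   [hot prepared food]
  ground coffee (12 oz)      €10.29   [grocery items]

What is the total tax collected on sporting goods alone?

Bike helmet €78.75: sporting goods → 6.25% → €4.921875
Jump rope €7.49: sporting goods → 6.25% → €0.468125
Tax on sporting goods: unrounded sum = €5.39 → €5.39

€5.39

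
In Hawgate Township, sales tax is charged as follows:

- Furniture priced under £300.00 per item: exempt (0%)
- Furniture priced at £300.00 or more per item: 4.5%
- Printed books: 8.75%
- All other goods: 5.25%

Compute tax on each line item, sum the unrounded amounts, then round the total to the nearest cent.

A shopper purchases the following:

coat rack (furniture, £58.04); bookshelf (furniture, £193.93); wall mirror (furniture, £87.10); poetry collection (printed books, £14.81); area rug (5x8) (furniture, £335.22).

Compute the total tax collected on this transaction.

Coat rack £58.04: furniture, under £300.00 → 0% → £0.00
Bookshelf £193.93: furniture, under £300.00 → 0% → £0.00
Wall mirror £87.10: furniture, under £300.00 → 0% → £0.00
Poetry collection £14.81: printed books → 8.75% → £1.295875
Area rug (5x8) £335.22: furniture, £300.00 or more → 4.5% → £15.0849
Unrounded tax sum = £16.380775 → £16.38

£16.38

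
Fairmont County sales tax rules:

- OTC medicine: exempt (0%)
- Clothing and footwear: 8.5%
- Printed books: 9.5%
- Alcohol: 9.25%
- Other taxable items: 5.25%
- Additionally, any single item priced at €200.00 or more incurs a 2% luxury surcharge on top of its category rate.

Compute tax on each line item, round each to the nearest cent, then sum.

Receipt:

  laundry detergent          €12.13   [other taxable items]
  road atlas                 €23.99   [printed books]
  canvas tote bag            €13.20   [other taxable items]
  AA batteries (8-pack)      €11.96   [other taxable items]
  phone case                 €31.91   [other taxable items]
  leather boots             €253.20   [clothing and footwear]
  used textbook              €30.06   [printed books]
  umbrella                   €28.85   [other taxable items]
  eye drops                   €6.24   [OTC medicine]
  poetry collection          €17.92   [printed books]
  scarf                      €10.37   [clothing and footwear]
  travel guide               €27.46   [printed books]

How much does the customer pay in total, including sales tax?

Laundry detergent €12.13: other taxable items → 5.25% → €0.64
Road atlas €23.99: printed books → 9.5% → €2.28
Canvas tote bag €13.20: other taxable items → 5.25% → €0.69
AA batteries (8-pack) €11.96: other taxable items → 5.25% → €0.63
Phone case €31.91: other taxable items → 5.25% → €1.68
Leather boots €253.20: clothing and footwear → 8.5% + 2% surcharge = 10.5% → €26.59
Used textbook €30.06: printed books → 9.5% → €2.86
Umbrella €28.85: other taxable items → 5.25% → €1.51
Eye drops €6.24: OTC medicine → 0% → €0.00
Poetry collection €17.92: printed books → 9.5% → €1.70
Scarf €10.37: clothing and footwear → 8.5% → €0.88
Travel guide €27.46: printed books → 9.5% → €2.61
Subtotal = €467.29; tax = €42.07; total due = €509.36

€509.36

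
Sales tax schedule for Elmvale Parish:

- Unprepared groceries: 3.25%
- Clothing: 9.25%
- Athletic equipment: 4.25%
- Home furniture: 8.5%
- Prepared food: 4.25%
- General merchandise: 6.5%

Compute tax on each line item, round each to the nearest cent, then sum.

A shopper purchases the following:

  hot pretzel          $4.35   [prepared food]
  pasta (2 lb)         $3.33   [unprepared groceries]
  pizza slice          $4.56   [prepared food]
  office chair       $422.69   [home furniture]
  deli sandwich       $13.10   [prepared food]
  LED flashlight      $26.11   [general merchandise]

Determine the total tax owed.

Hot pretzel $4.35: prepared food → 4.25% → $0.18
Pasta (2 lb) $3.33: unprepared groceries → 3.25% → $0.11
Pizza slice $4.56: prepared food → 4.25% → $0.19
Office chair $422.69: home furniture → 8.5% → $35.93
Deli sandwich $13.10: prepared food → 4.25% → $0.56
LED flashlight $26.11: general merchandise → 6.5% → $1.70
Total tax = $0.18 + $0.11 + $0.19 + $35.93 + $0.56 + $1.70 = $38.67

$38.67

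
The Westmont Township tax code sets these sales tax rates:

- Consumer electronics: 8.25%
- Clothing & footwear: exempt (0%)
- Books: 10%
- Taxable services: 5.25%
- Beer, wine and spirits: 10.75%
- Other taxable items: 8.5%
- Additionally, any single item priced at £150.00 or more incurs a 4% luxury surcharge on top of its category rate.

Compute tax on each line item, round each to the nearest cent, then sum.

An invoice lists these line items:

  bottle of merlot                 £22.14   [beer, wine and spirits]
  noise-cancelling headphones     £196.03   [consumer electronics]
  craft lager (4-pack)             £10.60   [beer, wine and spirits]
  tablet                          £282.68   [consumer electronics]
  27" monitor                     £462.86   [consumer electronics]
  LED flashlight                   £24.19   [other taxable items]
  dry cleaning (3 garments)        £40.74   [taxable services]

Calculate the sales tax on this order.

Bottle of merlot £22.14: beer, wine and spirits → 10.75% → £2.38
Noise-cancelling headphones £196.03: consumer electronics → 8.25% + 4% surcharge = 12.25% → £24.01
Craft lager (4-pack) £10.60: beer, wine and spirits → 10.75% → £1.14
Tablet £282.68: consumer electronics → 8.25% + 4% surcharge = 12.25% → £34.63
27" monitor £462.86: consumer electronics → 8.25% + 4% surcharge = 12.25% → £56.70
LED flashlight £24.19: other taxable items → 8.5% → £2.06
Dry cleaning (3 garments) £40.74: taxable services → 5.25% → £2.14
Total tax = £2.38 + £24.01 + £1.14 + £34.63 + £56.70 + £2.06 + £2.14 = £123.06

£123.06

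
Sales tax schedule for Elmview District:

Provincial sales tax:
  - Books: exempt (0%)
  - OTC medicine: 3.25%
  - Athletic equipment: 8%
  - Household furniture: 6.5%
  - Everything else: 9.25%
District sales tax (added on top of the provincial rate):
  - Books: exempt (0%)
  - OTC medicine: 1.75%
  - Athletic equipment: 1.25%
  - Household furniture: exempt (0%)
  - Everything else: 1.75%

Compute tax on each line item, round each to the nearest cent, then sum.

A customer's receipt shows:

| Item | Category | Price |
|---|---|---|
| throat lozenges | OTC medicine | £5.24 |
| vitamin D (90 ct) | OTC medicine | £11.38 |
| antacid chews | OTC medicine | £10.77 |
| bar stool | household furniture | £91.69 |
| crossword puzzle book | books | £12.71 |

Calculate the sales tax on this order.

Throat lozenges £5.24: OTC medicine → 3.25% + 1.75% district = 5% → £0.26
Vitamin D (90 ct) £11.38: OTC medicine → 3.25% + 1.75% district = 5% → £0.57
Antacid chews £10.77: OTC medicine → 3.25% + 1.75% district = 5% → £0.54
Bar stool £91.69: household furniture → 6.5% + 0% district = 6.5% → £5.96
Crossword puzzle book £12.71: books → 0% + 0% district = 0% → £0.00
Total tax = £0.26 + £0.57 + £0.54 + £5.96 = £7.33

£7.33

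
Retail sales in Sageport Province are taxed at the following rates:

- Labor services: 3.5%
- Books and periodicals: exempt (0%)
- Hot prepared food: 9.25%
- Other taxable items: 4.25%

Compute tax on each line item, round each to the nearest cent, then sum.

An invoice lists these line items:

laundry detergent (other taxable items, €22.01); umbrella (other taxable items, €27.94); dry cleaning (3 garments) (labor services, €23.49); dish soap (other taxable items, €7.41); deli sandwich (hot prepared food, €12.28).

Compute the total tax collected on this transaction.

Laundry detergent €22.01: other taxable items → 4.25% → €0.94
Umbrella €27.94: other taxable items → 4.25% → €1.19
Dry cleaning (3 garments) €23.49: labor services → 3.5% → €0.82
Dish soap €7.41: other taxable items → 4.25% → €0.31
Deli sandwich €12.28: hot prepared food → 9.25% → €1.14
Total tax = €0.94 + €1.19 + €0.82 + €0.31 + €1.14 = €4.40

€4.40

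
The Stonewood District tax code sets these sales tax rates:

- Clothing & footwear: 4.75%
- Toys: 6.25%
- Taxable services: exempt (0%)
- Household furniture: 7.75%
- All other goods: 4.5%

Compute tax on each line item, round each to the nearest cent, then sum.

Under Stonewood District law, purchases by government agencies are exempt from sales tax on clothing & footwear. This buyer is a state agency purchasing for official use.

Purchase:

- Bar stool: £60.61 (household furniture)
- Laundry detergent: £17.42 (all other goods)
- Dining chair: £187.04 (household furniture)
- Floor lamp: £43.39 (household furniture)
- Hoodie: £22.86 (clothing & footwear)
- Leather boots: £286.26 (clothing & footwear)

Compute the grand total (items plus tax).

Bar stool £60.61: household furniture → 7.75% → £4.70
Laundry detergent £17.42: all other goods → 4.5% → £0.78
Dining chair £187.04: household furniture → 7.75% → £14.50
Floor lamp £43.39: household furniture → 7.75% → £3.36
Hoodie £22.86: clothing & footwear, buyer-exempt → 0% → £0.00
Leather boots £286.26: clothing & footwear, buyer-exempt → 0% → £0.00
Subtotal = £617.58; tax = £23.34; total due = £640.92

£640.92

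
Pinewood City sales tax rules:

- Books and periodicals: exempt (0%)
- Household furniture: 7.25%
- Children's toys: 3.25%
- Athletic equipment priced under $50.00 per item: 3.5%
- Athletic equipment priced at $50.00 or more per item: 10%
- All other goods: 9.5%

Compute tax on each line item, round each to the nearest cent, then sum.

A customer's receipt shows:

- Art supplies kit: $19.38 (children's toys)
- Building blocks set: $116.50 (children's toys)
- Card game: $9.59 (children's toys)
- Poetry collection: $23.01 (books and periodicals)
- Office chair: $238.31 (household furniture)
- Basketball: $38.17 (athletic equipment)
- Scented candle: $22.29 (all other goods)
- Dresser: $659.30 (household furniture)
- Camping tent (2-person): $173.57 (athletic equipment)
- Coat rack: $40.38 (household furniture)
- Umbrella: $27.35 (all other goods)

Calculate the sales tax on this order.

$96.16

Art supplies kit $19.38: children's toys → 3.25% → $0.63
Building blocks set $116.50: children's toys → 3.25% → $3.79
Card game $9.59: children's toys → 3.25% → $0.31
Poetry collection $23.01: books and periodicals → 0% → $0.00
Office chair $238.31: household furniture → 7.25% → $17.28
Basketball $38.17: athletic equipment, under $50.00 → 3.5% → $1.34
Scented candle $22.29: all other goods → 9.5% → $2.12
Dresser $659.30: household furniture → 7.25% → $47.80
Camping tent (2-person) $173.57: athletic equipment, $50.00 or more → 10% → $17.36
Coat rack $40.38: household furniture → 7.25% → $2.93
Umbrella $27.35: all other goods → 9.5% → $2.60
Total tax = $0.63 + $3.79 + $0.31 + $17.28 + $1.34 + $2.12 + $47.80 + $17.36 + $2.93 + $2.60 = $96.16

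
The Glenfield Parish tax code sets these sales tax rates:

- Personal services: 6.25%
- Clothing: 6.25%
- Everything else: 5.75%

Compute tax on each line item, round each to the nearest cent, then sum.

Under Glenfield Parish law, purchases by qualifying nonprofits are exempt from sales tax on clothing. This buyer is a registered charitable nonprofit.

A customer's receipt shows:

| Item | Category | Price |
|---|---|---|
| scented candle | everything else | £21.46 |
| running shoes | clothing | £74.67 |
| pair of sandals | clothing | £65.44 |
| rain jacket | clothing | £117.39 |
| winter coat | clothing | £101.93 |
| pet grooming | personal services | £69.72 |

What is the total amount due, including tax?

Scented candle £21.46: everything else → 5.75% → £1.23
Running shoes £74.67: clothing, buyer-exempt → 0% → £0.00
Pair of sandals £65.44: clothing, buyer-exempt → 0% → £0.00
Rain jacket £117.39: clothing, buyer-exempt → 0% → £0.00
Winter coat £101.93: clothing, buyer-exempt → 0% → £0.00
Pet grooming £69.72: personal services → 6.25% → £4.36
Subtotal = £450.61; tax = £5.59; total due = £456.20

£456.20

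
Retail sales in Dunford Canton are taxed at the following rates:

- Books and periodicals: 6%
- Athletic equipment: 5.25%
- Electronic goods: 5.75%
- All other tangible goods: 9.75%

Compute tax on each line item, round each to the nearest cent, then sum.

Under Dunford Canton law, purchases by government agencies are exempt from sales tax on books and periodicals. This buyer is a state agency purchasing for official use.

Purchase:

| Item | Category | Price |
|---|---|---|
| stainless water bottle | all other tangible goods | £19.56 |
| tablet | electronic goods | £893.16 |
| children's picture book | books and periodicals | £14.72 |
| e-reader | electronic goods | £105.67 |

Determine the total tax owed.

£59.35

Stainless water bottle £19.56: all other tangible goods → 9.75% → £1.91
Tablet £893.16: electronic goods → 5.75% → £51.36
Children's picture book £14.72: books and periodicals, buyer-exempt → 0% → £0.00
E-reader £105.67: electronic goods → 5.75% → £6.08
Total tax = £1.91 + £51.36 + £6.08 = £59.35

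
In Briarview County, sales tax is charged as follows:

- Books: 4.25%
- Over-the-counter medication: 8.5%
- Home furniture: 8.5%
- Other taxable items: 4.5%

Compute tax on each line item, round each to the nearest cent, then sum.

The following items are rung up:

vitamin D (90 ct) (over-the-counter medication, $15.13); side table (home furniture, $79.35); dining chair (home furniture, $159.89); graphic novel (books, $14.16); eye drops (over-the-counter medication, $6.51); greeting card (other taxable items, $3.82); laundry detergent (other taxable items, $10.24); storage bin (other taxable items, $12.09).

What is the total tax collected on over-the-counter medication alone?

Vitamin D (90 ct) $15.13: over-the-counter medication → 8.5% → $1.29
Eye drops $6.51: over-the-counter medication → 8.5% → $0.55
Tax on over-the-counter medication = $1.29 + $0.55 = $1.84

$1.84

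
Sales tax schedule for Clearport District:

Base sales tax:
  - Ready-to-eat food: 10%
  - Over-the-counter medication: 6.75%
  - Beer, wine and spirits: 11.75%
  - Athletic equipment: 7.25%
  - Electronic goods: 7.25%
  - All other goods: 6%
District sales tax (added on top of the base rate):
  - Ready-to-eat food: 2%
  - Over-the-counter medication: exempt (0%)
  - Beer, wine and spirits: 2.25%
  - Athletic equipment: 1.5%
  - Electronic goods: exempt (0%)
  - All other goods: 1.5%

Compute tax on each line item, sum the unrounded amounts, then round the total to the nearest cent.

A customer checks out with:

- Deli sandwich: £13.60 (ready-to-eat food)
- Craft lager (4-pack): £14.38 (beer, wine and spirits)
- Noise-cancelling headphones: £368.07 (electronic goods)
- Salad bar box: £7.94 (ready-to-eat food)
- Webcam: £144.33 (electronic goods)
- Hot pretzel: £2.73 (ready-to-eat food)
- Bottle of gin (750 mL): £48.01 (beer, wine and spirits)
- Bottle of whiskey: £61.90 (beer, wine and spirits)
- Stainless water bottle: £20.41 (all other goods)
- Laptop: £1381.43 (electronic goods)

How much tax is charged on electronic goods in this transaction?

£137.30

Noise-cancelling headphones £368.07: electronic goods → 7.25% + 0% district = 7.25% → £26.685075
Webcam £144.33: electronic goods → 7.25% + 0% district = 7.25% → £10.463925
Laptop £1381.43: electronic goods → 7.25% + 0% district = 7.25% → £100.153675
Tax on electronic goods: unrounded sum = £137.302675 → £137.30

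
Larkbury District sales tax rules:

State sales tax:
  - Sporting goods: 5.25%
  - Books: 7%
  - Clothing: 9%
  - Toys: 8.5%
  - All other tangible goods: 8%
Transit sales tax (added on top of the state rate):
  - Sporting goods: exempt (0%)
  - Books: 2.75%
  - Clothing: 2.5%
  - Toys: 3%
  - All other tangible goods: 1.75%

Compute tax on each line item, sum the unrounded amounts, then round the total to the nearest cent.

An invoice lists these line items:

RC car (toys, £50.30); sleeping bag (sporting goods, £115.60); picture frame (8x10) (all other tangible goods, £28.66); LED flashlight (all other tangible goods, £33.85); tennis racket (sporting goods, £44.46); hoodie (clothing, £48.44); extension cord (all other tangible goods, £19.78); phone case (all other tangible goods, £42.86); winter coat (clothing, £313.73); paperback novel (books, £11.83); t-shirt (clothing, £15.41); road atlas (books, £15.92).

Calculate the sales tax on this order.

£72.52

RC car £50.30: toys → 8.5% + 3% transit = 11.5% → £5.7845
Sleeping bag £115.60: sporting goods → 5.25% + 0% transit = 5.25% → £6.069
Picture frame (8x10) £28.66: all other tangible goods → 8% + 1.75% transit = 9.75% → £2.79435
LED flashlight £33.85: all other tangible goods → 8% + 1.75% transit = 9.75% → £3.300375
Tennis racket £44.46: sporting goods → 5.25% + 0% transit = 5.25% → £2.33415
Hoodie £48.44: clothing → 9% + 2.5% transit = 11.5% → £5.5706
Extension cord £19.78: all other tangible goods → 8% + 1.75% transit = 9.75% → £1.92855
Phone case £42.86: all other tangible goods → 8% + 1.75% transit = 9.75% → £4.17885
Winter coat £313.73: clothing → 9% + 2.5% transit = 11.5% → £36.07895
Paperback novel £11.83: books → 7% + 2.75% transit = 9.75% → £1.153425
T-shirt £15.41: clothing → 9% + 2.5% transit = 11.5% → £1.77215
Road atlas £15.92: books → 7% + 2.75% transit = 9.75% → £1.5522
Unrounded tax sum = £72.5171 → £72.52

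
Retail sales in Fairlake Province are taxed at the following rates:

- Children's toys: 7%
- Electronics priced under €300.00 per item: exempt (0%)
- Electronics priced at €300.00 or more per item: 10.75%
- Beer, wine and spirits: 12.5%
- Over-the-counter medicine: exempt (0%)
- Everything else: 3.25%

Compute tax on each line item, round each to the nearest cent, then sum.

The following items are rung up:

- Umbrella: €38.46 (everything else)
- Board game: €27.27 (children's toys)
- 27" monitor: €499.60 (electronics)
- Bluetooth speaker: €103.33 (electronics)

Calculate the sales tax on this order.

Umbrella €38.46: everything else → 3.25% → €1.25
Board game €27.27: children's toys → 7% → €1.91
27" monitor €499.60: electronics, €300.00 or more → 10.75% → €53.71
Bluetooth speaker €103.33: electronics, under €300.00 → 0% → €0.00
Total tax = €1.25 + €1.91 + €53.71 = €56.87

€56.87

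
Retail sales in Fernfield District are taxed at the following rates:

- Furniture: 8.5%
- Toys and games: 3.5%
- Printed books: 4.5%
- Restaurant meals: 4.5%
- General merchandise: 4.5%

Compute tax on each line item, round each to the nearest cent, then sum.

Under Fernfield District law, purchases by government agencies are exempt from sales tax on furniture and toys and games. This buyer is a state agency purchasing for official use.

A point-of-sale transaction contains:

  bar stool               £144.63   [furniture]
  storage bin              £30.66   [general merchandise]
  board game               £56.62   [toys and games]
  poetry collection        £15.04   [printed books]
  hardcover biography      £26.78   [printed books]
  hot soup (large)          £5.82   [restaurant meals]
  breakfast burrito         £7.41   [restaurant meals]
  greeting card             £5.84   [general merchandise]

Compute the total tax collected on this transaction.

£4.12

Bar stool £144.63: furniture, buyer-exempt → 0% → £0.00
Storage bin £30.66: general merchandise → 4.5% → £1.38
Board game £56.62: toys and games, buyer-exempt → 0% → £0.00
Poetry collection £15.04: printed books → 4.5% → £0.68
Hardcover biography £26.78: printed books → 4.5% → £1.21
Hot soup (large) £5.82: restaurant meals → 4.5% → £0.26
Breakfast burrito £7.41: restaurant meals → 4.5% → £0.33
Greeting card £5.84: general merchandise → 4.5% → £0.26
Total tax = £1.38 + £0.68 + £1.21 + £0.26 + £0.33 + £0.26 = £4.12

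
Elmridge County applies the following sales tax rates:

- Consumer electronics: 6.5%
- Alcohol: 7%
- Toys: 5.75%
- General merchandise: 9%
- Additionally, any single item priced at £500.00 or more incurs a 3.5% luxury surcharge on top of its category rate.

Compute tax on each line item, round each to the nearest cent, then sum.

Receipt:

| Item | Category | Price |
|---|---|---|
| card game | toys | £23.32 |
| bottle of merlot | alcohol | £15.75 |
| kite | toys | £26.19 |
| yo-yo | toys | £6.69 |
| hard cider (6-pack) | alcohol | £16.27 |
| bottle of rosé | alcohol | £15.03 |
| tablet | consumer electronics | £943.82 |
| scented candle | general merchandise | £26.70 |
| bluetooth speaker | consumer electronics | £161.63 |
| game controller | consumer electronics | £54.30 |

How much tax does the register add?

Card game £23.32: toys → 5.75% → £1.34
Bottle of merlot £15.75: alcohol → 7% → £1.10
Kite £26.19: toys → 5.75% → £1.51
Yo-yo £6.69: toys → 5.75% → £0.38
Hard cider (6-pack) £16.27: alcohol → 7% → £1.14
Bottle of rosé £15.03: alcohol → 7% → £1.05
Tablet £943.82: consumer electronics → 6.5% + 3.5% surcharge = 10% → £94.38
Scented candle £26.70: general merchandise → 9% → £2.40
Bluetooth speaker £161.63: consumer electronics → 6.5% → £10.51
Game controller £54.30: consumer electronics → 6.5% → £3.53
Total tax = £1.34 + £1.10 + £1.51 + £0.38 + £1.14 + £1.05 + £94.38 + £2.40 + £10.51 + £3.53 = £117.34

£117.34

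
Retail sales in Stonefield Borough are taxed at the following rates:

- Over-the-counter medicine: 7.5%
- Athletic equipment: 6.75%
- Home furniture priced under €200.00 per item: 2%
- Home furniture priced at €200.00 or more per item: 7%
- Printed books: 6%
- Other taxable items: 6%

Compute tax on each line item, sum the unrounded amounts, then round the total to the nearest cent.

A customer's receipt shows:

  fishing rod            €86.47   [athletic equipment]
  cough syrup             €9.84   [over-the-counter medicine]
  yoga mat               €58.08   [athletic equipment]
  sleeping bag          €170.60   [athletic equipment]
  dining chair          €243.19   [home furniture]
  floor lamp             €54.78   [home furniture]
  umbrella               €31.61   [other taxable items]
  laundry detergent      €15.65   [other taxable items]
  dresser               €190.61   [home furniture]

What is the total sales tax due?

€46.78

Fishing rod €86.47: athletic equipment → 6.75% → €5.836725
Cough syrup €9.84: over-the-counter medicine → 7.5% → €0.738
Yoga mat €58.08: athletic equipment → 6.75% → €3.9204
Sleeping bag €170.60: athletic equipment → 6.75% → €11.5155
Dining chair €243.19: home furniture, €200.00 or more → 7% → €17.0233
Floor lamp €54.78: home furniture, under €200.00 → 2% → €1.0956
Umbrella €31.61: other taxable items → 6% → €1.8966
Laundry detergent €15.65: other taxable items → 6% → €0.939
Dresser €190.61: home furniture, under €200.00 → 2% → €3.8122
Unrounded tax sum = €46.777325 → €46.78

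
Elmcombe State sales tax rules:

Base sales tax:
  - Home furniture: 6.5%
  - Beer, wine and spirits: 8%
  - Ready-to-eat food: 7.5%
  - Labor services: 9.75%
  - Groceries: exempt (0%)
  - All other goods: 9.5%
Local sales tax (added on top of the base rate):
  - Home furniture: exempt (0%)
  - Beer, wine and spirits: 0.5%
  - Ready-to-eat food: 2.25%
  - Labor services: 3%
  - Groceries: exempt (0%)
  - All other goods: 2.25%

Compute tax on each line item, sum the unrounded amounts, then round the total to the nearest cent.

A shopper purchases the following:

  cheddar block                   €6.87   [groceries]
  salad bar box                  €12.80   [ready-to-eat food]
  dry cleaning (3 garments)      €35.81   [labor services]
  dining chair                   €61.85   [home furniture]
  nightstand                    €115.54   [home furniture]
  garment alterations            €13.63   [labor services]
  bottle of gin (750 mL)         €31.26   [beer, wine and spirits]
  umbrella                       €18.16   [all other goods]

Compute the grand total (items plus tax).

Cheddar block €6.87: groceries → 0% + 0% local = 0% → €0.00
Salad bar box €12.80: ready-to-eat food → 7.5% + 2.25% local = 9.75% → €1.248
Dry cleaning (3 garments) €35.81: labor services → 9.75% + 3% local = 12.75% → €4.565775
Dining chair €61.85: home furniture → 6.5% + 0% local = 6.5% → €4.02025
Nightstand €115.54: home furniture → 6.5% + 0% local = 6.5% → €7.5101
Garment alterations €13.63: labor services → 9.75% + 3% local = 12.75% → €1.737825
Bottle of gin (750 mL) €31.26: beer, wine and spirits → 8% + 0.5% local = 8.5% → €2.6571
Umbrella €18.16: all other goods → 9.5% + 2.25% local = 11.75% → €2.1338
Subtotal = €295.92; unrounded tax = €23.87285 → €23.87; total due = €319.79

€319.79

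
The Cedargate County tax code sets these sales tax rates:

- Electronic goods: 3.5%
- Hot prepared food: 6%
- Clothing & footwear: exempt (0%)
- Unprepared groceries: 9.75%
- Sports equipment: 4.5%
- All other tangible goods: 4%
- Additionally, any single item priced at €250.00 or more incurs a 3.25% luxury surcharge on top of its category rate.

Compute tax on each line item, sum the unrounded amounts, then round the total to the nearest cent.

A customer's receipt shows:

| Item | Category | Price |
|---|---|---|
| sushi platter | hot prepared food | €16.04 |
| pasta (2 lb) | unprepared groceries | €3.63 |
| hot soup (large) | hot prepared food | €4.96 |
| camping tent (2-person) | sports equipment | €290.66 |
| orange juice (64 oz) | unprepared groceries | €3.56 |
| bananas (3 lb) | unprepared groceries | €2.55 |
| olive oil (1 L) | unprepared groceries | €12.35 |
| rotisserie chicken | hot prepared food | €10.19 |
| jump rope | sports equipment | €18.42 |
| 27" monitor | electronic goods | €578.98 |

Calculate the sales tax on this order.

€66.46

Sushi platter €16.04: hot prepared food → 6% → €0.9624
Pasta (2 lb) €3.63: unprepared groceries → 9.75% → €0.353925
Hot soup (large) €4.96: hot prepared food → 6% → €0.2976
Camping tent (2-person) €290.66: sports equipment → 4.5% + 3.25% surcharge = 7.75% → €22.52615
Orange juice (64 oz) €3.56: unprepared groceries → 9.75% → €0.3471
Bananas (3 lb) €2.55: unprepared groceries → 9.75% → €0.248625
Olive oil (1 L) €12.35: unprepared groceries → 9.75% → €1.204125
Rotisserie chicken €10.19: hot prepared food → 6% → €0.6114
Jump rope €18.42: sports equipment → 4.5% → €0.8289
27" monitor €578.98: electronic goods → 3.5% + 3.25% surcharge = 6.75% → €39.08115
Unrounded tax sum = €66.461375 → €66.46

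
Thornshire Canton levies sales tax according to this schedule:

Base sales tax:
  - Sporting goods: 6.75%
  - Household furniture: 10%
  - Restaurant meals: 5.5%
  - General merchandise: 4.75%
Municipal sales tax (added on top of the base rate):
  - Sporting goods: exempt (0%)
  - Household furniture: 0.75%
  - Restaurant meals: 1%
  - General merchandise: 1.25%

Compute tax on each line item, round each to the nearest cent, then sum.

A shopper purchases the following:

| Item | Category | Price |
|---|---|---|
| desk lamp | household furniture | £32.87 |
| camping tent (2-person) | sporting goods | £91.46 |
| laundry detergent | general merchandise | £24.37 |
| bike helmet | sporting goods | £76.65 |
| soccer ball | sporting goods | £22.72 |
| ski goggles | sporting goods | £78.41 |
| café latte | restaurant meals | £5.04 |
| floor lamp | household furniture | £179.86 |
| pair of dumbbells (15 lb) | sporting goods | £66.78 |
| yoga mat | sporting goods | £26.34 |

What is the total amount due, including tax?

£653.60

Desk lamp £32.87: household furniture → 10% + 0.75% municipal = 10.75% → £3.53
Camping tent (2-person) £91.46: sporting goods → 6.75% + 0% municipal = 6.75% → £6.17
Laundry detergent £24.37: general merchandise → 4.75% + 1.25% municipal = 6% → £1.46
Bike helmet £76.65: sporting goods → 6.75% + 0% municipal = 6.75% → £5.17
Soccer ball £22.72: sporting goods → 6.75% + 0% municipal = 6.75% → £1.53
Ski goggles £78.41: sporting goods → 6.75% + 0% municipal = 6.75% → £5.29
Café latte £5.04: restaurant meals → 5.5% + 1% municipal = 6.5% → £0.33
Floor lamp £179.86: household furniture → 10% + 0.75% municipal = 10.75% → £19.33
Pair of dumbbells (15 lb) £66.78: sporting goods → 6.75% + 0% municipal = 6.75% → £4.51
Yoga mat £26.34: sporting goods → 6.75% + 0% municipal = 6.75% → £1.78
Subtotal = £604.50; tax = £49.10; total due = £653.60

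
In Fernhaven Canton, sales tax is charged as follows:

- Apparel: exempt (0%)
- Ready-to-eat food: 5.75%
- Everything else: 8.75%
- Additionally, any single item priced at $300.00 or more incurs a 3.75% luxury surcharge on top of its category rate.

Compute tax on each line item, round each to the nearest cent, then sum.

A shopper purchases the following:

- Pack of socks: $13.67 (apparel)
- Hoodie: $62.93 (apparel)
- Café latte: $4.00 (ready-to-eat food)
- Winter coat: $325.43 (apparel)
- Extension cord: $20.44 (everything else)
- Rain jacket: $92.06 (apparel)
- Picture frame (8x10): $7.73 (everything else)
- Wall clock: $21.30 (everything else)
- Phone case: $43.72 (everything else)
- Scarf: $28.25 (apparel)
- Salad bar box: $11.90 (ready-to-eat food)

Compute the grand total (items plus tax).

$652.70

Pack of socks $13.67: apparel → 0% → $0.00
Hoodie $62.93: apparel → 0% → $0.00
Café latte $4.00: ready-to-eat food → 5.75% → $0.23
Winter coat $325.43: apparel → 0% + 3.75% surcharge = 3.75% → $12.20
Extension cord $20.44: everything else → 8.75% → $1.79
Rain jacket $92.06: apparel → 0% → $0.00
Picture frame (8x10) $7.73: everything else → 8.75% → $0.68
Wall clock $21.30: everything else → 8.75% → $1.86
Phone case $43.72: everything else → 8.75% → $3.83
Scarf $28.25: apparel → 0% → $0.00
Salad bar box $11.90: ready-to-eat food → 5.75% → $0.68
Subtotal = $631.43; tax = $21.27; total due = $652.70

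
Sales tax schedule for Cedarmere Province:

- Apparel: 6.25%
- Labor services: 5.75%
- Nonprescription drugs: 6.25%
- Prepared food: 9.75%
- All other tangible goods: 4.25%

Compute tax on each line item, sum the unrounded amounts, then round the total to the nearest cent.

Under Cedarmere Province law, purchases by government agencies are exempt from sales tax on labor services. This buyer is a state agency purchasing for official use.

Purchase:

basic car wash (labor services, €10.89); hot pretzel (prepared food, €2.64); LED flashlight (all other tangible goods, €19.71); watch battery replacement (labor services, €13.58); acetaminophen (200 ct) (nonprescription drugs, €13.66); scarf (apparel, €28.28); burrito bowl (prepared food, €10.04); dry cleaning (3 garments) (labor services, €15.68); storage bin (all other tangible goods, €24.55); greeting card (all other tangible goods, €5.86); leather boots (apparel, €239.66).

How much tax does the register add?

Basic car wash €10.89: labor services, buyer-exempt → 0% → €0.00
Hot pretzel €2.64: prepared food → 9.75% → €0.2574
LED flashlight €19.71: all other tangible goods → 4.25% → €0.837675
Watch battery replacement €13.58: labor services, buyer-exempt → 0% → €0.00
Acetaminophen (200 ct) €13.66: nonprescription drugs → 6.25% → €0.85375
Scarf €28.28: apparel → 6.25% → €1.7675
Burrito bowl €10.04: prepared food → 9.75% → €0.9789
Dry cleaning (3 garments) €15.68: labor services, buyer-exempt → 0% → €0.00
Storage bin €24.55: all other tangible goods → 4.25% → €1.043375
Greeting card €5.86: all other tangible goods → 4.25% → €0.24905
Leather boots €239.66: apparel → 6.25% → €14.97875
Unrounded tax sum = €20.9664 → €20.97

€20.97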